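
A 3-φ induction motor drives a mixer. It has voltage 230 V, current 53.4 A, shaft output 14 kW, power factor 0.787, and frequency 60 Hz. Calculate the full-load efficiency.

P_out = 14 kW = 14000 W
P_in = √3·V_L·I_L·cosφ = 1.732 × 230 × 53.4 × 0.787 = 16741 W
η = P_out / P_in = 14000 / 16741 = 0.836 = 83.6%

83.6 %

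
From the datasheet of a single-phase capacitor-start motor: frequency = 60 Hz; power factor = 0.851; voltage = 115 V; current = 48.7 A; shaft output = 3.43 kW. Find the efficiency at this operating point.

P_out = 3.43 kW = 3430 W
P_in = V·I·cosφ = 115 × 48.7 × 0.851 = 4766 W
η = P_out / P_in = 3430 / 4766 = 0.720 = 72.0%

72.0 %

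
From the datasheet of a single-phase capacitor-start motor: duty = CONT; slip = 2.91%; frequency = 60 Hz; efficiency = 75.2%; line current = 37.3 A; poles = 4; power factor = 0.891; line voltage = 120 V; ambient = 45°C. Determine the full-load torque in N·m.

16.4 N·m

P_in = V·I·cosφ = 120 × 37.3 × 0.891 = 3988 W
P_out = η·P_in = 0.752 × 3988 = 2999 W
n_s = 120×60/4 = 1800 rpm; n = 1800×(1−0.0291) = 1748 rpm
ω = 2π×1748/60 = 183.1 rad/s
τ = P_out/ω = 2999/183.1 = 16.4 N·m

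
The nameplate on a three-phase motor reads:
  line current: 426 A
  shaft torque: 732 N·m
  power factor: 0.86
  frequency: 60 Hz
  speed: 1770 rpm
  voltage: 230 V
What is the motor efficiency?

ω = 2π × 1770/60 = 185.4 rad/s; P_out = τω = 732 × 185.4 = 135713 W
P_in = √3·V_L·I_L·cosφ = 1.732 × 230 × 426 × 0.86 = 145943 W
η = P_out / P_in = 135713 / 145943 = 0.930 = 93.0%

93.0 %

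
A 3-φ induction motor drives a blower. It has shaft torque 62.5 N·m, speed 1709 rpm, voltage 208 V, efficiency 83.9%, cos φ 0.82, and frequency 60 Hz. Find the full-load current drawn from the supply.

ω = 2π×1709/60 = 179 rad/s; P_out = τω = 62.5 × 179 = 11188 W
P_in = P_out / η = 11188 / 0.839 = 13335 W
I_L = P_in / (√3·V_L·cosφ) = 13335 / (1.732 × 208 × 0.82) = 45.1 A

45.1 A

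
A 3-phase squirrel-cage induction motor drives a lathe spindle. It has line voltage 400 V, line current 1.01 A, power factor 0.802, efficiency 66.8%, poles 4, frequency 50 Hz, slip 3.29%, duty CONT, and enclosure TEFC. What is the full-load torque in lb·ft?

P_in = √3·V·I·cosφ = 1.732 × 400 × 1.01 × 0.802 = 561 W
P_out = η·P_in = 0.668 × 561 = 375 W
n_s = 120×50/4 = 1500 rpm; n = 1500×(1−0.0329) = 1451 rpm
ω = 2π×1451/60 = 151.9 rad/s
τ = P_out/ω = 375/151.9 = 2.469 N·m
In lb·ft: 2.469/1.356 = 1.82 lb·ft

1.82 lb·ft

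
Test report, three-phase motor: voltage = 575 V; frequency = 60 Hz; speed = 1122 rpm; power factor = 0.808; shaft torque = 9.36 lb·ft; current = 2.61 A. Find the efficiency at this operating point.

71.0 %

τ = 9.36 lb·ft × 1.356 = 12.69 N·m
ω = 2π × 1122/60 = 117.5 rad/s; P_out = τω = 12.69 × 117.5 = 1491 W
P_in = √3·V_L·I_L·cosφ = 1.732 × 575 × 2.61 × 0.808 = 2100 W
η = P_out / P_in = 1491 / 2100 = 0.710 = 71.0%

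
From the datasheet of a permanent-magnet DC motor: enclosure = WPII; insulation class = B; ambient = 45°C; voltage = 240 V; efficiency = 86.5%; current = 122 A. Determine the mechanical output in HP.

P_in = V·I = 240 × 122 = 29280 W
P_out = η·P_in = 0.865 × 29280 = 25327 W
= 25327/746 = 34 HP

34 HP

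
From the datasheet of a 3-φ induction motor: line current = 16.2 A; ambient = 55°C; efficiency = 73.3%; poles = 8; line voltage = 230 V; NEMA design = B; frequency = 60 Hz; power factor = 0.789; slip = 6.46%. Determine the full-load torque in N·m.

42.3 N·m

P_in = √3·V·I·cosφ = 1.732 × 230 × 16.2 × 0.789 = 5092 W
P_out = η·P_in = 0.733 × 5092 = 3732 W
n_s = 120×60/8 = 900 rpm; n = 900×(1−0.0646) = 842 rpm
ω = 2π×842/60 = 88.17 rad/s
τ = P_out/ω = 3732/88.17 = 42.3 N·m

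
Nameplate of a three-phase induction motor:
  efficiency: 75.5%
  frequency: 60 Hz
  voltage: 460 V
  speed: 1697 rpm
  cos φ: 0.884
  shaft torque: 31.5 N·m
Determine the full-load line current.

10.5 A

ω = 2π×1697/60 = 177.7 rad/s; P_out = τω = 31.5 × 177.7 = 5598 W
P_in = P_out / η = 5598 / 0.755 = 7415 W
I_L = P_in / (√3·V_L·cosφ) = 7415 / (1.732 × 460 × 0.884) = 10.5 A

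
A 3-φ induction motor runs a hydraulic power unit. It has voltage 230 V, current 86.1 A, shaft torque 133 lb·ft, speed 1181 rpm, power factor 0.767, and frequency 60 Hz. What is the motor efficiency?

τ = 133 lb·ft × 1.356 = 180.3 N·m
ω = 2π × 1181/60 = 123.7 rad/s; P_out = τω = 180.3 × 123.7 = 22303 W
P_in = √3·V_L·I_L·cosφ = 1.732 × 230 × 86.1 × 0.767 = 26307 W
η = P_out / P_in = 22303 / 26307 = 0.848 = 84.8%

84.8 %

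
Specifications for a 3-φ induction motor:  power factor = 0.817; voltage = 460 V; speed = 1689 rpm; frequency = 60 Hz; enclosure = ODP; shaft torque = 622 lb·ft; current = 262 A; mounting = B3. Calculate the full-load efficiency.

τ = 622 lb·ft × 1.356 = 843.4 N·m
ω = 2π × 1689/60 = 176.9 rad/s; P_out = τω = 843.4 × 176.9 = 149197 W
P_in = √3·V_L·I_L·cosφ = 1.732 × 460 × 262 × 0.817 = 170541 W
η = P_out / P_in = 149197 / 170541 = 0.875 = 87.5%

87.5 %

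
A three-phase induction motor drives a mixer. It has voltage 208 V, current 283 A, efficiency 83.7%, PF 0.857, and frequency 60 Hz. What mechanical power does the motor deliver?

73.1 kW

P_in = √3·V·I·cosφ = 1.732 × 208 × 283 × 0.857 = 87373 W
P_out = η·P_in = 0.837 × 87373 = 73131 W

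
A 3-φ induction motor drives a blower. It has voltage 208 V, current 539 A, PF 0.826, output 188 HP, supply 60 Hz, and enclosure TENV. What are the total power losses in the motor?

P_in = √3·V·I·cosφ = 1.732×208×539×0.826 = 160391 W
P_out = 188×746 = 140248 W
Losses = P_in − P_out = 160391 − 140248 = 20143 W

20.1 kW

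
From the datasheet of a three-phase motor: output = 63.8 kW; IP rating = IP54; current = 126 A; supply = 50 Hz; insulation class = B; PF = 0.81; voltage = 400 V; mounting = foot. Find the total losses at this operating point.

P_in = √3·V·I·cosφ = 1.732×400×126×0.81 = 70707 W
P_out = 63800 W
Losses = P_in − P_out = 70707 − 63800 = 6907 W

6.91 kW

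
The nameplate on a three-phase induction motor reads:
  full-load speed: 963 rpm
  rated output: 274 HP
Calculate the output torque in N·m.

P_out = 274 × 746 = 204404 W
ω = 2π × 963/60 = 100.8 rad/s
τ = P_out/ω = 204404/100.8 = 2030 N·m

2030 N·m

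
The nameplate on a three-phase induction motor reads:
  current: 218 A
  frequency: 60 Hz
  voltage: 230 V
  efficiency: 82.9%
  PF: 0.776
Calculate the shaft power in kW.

P_in = √3·V·I·cosφ = 1.732 × 230 × 218 × 0.776 = 67390 W
P_out = η·P_in = 0.829 × 67390 = 55866 W

55.9 kW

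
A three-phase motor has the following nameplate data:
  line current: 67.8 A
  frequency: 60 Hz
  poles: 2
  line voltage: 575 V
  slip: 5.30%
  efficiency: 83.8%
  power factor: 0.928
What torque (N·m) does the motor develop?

P_in = √3·V·I·cosφ = 1.732 × 575 × 67.8 × 0.928 = 62660 W
P_out = η·P_in = 0.838 × 62660 = 52509 W
n_s = 120×60/2 = 3600 rpm; n = 3600×(1−0.053) = 3409 rpm
ω = 2π×3409/60 = 357 rad/s
τ = P_out/ω = 52509/357 = 147 N·m

147 N·m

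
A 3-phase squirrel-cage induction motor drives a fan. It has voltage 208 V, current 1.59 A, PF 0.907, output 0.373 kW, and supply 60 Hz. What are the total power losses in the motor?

P_in = √3·V·I·cosφ = 1.732×208×1.59×0.907 = 520 W
P_out = 373 W
Losses = P_in − P_out = 520 − 373 = 147 W

147 W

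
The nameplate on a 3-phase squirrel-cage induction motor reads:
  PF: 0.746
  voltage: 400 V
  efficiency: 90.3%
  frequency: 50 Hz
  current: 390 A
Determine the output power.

182 kW

P_in = √3·V·I·cosφ = 1.732 × 400 × 390 × 0.746 = 201563 W
P_out = η·P_in = 0.903 × 201563 = 182011 W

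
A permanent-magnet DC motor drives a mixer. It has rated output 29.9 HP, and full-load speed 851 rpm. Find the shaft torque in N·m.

P_out = 29.9 × 746 = 22305 W
ω = 2π × 851/60 = 89.12 rad/s
τ = P_out/ω = 22305/89.12 = 250 N·m

250 N·m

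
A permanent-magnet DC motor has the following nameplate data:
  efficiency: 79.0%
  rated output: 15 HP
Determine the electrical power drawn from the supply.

14.2 kW

P_out = 15 × 746 = 11190 W
P_in = P_out/η = 11190/0.79 = 14165 W = 14.2 kW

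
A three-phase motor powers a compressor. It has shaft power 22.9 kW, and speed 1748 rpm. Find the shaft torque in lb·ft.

92.3 lb·ft

ω = 2π × 1748/60 = 183.1 rad/s
τ = P/ω = 22900/183.1 = 125.1 N·m
In lb·ft: 125.1/1.356 = 92.3 lb·ft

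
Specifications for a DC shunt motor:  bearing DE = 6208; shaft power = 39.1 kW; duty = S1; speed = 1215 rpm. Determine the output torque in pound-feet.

227 lb·ft

ω = 2π × 1215/60 = 127.2 rad/s
τ = P/ω = 39100/127.2 = 307.4 N·m
In lb·ft: 307.4/1.356 = 227 lb·ft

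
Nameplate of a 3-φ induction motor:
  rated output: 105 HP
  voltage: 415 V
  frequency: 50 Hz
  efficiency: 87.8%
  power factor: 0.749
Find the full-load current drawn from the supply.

P_out = 105 × 746 = 78330 W
P_in = P_out / η = 78330 / 0.878 = 89214 W
I_L = P_in / (√3·V_L·cosφ) = 89214 / (1.732 × 415 × 0.749) = 166 A

166 A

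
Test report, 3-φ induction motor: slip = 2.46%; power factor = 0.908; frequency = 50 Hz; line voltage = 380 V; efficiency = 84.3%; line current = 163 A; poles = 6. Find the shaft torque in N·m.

804 N·m

P_in = √3·V·I·cosφ = 1.732 × 380 × 163 × 0.908 = 97410 W
P_out = η·P_in = 0.843 × 97410 = 82117 W
n_s = 120×50/6 = 1000 rpm; n = 1000×(1−0.0246) = 975 rpm
ω = 2π×975/60 = 102.1 rad/s
τ = P_out/ω = 82117/102.1 = 804 N·m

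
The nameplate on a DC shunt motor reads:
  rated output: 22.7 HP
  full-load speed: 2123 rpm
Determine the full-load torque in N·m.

76.2 N·m

P_out = 22.7 × 746 = 16934 W
ω = 2π × 2123/60 = 222.3 rad/s
τ = P_out/ω = 16934/222.3 = 76.2 N·m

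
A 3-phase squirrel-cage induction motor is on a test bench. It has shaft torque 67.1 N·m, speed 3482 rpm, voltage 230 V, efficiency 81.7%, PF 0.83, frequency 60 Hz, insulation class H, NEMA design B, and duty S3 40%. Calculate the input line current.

90.6 A

ω = 2π×3482/60 = 364.6 rad/s; P_out = τω = 67.1 × 364.6 = 24465 W
P_in = P_out / η = 24465 / 0.817 = 29945 W
I_L = P_in / (√3·V_L·cosφ) = 29945 / (1.732 × 230 × 0.83) = 90.6 A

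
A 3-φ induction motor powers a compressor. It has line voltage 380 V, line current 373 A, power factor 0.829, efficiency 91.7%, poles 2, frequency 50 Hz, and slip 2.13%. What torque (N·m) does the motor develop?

607 N·m

P_in = √3·V·I·cosφ = 1.732 × 380 × 373 × 0.829 = 203514 W
P_out = η·P_in = 0.917 × 203514 = 186622 W
n_s = 120×50/2 = 3000 rpm; n = 3000×(1−0.0213) = 2936 rpm
ω = 2π×2936/60 = 307.5 rad/s
τ = P_out/ω = 186622/307.5 = 607 N·m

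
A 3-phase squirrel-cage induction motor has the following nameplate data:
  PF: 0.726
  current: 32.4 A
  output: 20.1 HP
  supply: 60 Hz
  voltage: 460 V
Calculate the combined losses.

P_in = √3·V·I·cosφ = 1.732×460×32.4×0.726 = 18741 W
P_out = 20.1×746 = 14995 W
Losses = P_in − P_out = 18741 − 14995 = 3746 W

3.75 kW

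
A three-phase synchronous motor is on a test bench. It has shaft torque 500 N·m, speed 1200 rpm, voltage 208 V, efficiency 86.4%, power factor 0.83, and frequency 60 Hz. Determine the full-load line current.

243 A

ω = 2π×1200/60 = 125.7 rad/s; P_out = τω = 500 × 125.7 = 62850 W
P_in = P_out / η = 62850 / 0.864 = 72743 W
I_L = P_in / (√3·V_L·cosφ) = 72743 / (1.732 × 208 × 0.83) = 243 A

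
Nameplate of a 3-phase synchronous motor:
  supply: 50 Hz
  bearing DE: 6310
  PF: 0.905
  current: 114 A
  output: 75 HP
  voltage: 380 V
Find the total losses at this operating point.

12000 W

P_in = √3·V·I·cosφ = 1.732×380×114×0.905 = 67902 W
P_out = 75×746 = 55950 W
Losses = P_in − P_out = 67902 − 55950 = 11952 W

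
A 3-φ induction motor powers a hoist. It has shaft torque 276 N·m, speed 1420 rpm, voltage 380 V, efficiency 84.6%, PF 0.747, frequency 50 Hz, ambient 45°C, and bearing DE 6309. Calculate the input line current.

98.7 A

ω = 2π×1420/60 = 148.7 rad/s; P_out = τω = 276 × 148.7 = 41041 W
P_in = P_out / η = 41041 / 0.846 = 48512 W
I_L = P_in / (√3·V_L·cosφ) = 48512 / (1.732 × 380 × 0.747) = 98.7 A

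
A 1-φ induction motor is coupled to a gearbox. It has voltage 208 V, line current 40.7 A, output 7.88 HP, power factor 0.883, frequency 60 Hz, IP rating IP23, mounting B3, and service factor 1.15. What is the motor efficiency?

78.6 %

P_out = 7.88 × 746 = 5878 W
P_in = V·I·cosφ = 208 × 40.7 × 0.883 = 7475 W
η = P_out / P_in = 5878 / 7475 = 0.786 = 78.6%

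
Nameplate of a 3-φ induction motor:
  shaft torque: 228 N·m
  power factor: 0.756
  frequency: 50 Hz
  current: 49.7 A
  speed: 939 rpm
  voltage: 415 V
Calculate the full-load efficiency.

83.0 %

ω = 2π × 939/60 = 98.33 rad/s; P_out = τω = 228 × 98.33 = 22419 W
P_in = √3·V_L·I_L·cosφ = 1.732 × 415 × 49.7 × 0.756 = 27007 W
η = P_out / P_in = 22419 / 27007 = 0.830 = 83.0%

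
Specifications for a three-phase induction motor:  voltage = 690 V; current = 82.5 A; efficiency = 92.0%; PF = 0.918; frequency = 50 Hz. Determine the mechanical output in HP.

112 HP

P_in = √3·V·I·cosφ = 1.732 × 690 × 82.5 × 0.918 = 90509 W
P_out = η·P_in = 0.92 × 90509 = 83268 W
= 83268/746 = 112 HP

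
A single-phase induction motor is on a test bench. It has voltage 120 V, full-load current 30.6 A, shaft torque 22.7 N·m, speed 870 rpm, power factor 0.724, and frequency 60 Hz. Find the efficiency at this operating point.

ω = 2π × 870/60 = 91.11 rad/s; P_out = τω = 22.7 × 91.11 = 2068 W
P_in = V·I·cosφ = 120 × 30.6 × 0.724 = 2659 W
η = P_out / P_in = 2068 / 2659 = 0.778 = 77.8%

77.8 %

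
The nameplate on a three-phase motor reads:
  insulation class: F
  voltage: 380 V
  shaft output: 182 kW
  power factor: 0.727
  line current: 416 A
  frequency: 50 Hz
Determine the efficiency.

P_out = 182 kW = 182000 W
P_in = √3·V_L·I_L·cosφ = 1.732 × 380 × 416 × 0.727 = 199049 W
η = P_out / P_in = 182000 / 199049 = 0.914 = 91.4%

91.4 %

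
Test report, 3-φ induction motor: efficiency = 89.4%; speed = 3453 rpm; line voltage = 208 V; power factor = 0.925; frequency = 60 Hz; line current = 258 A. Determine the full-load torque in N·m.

213 N·m

P_in = √3·V·I·cosφ = 1.732 × 208 × 258 × 0.925 = 85975 W
P_out = η·P_in = 0.894 × 85975 = 76862 W
n = 3453 rpm
ω = 2π×3453/60 = 361.6 rad/s
τ = P_out/ω = 76862/361.6 = 213 N·m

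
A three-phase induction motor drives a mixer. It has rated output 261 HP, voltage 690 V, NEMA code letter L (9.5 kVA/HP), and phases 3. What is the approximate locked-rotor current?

2070 A

S_LR = 9.5 × 261 = 2479.5 kVA
I_LR = S_LR/(√3·V_L) = 2479500/(1.732×690) = 2070 A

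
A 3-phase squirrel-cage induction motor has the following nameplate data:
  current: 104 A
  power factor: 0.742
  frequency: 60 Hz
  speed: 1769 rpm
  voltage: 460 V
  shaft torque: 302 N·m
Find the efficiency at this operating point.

ω = 2π × 1769/60 = 185.2 rad/s; P_out = τω = 302 × 185.2 = 55930 W
P_in = √3·V_L·I_L·cosφ = 1.732 × 460 × 104 × 0.742 = 61481 W
η = P_out / P_in = 55930 / 61481 = 0.910 = 91.0%

91.0 %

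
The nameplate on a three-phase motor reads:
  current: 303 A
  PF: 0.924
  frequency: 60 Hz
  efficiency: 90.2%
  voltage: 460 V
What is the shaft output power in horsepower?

P_in = √3·V·I·cosφ = 1.732 × 460 × 303 × 0.924 = 223059 W
P_out = η·P_in = 0.902 × 223059 = 201199 W
= 201199/746 = 270 HP

270 HP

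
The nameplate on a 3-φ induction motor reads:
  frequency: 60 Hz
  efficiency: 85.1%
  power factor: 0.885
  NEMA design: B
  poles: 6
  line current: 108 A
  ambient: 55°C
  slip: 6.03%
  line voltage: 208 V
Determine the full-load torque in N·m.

P_in = √3·V·I·cosφ = 1.732 × 208 × 108 × 0.885 = 34433 W
P_out = η·P_in = 0.851 × 34433 = 29302 W
n_s = 120×60/6 = 1200 rpm; n = 1200×(1−0.0603) = 1128 rpm
ω = 2π×1128/60 = 118.1 rad/s
τ = P_out/ω = 29302/118.1 = 248 N·m

248 N·m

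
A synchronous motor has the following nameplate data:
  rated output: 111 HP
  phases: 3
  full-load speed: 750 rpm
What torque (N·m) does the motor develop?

1050 N·m

P_out = 111 × 746 = 82806 W
ω = 2π × 750/60 = 78.54 rad/s
τ = P_out/ω = 82806/78.54 = 1050 N·m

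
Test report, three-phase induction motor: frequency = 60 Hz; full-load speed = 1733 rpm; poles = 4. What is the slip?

3.7 %

n_s = 120f/p = 120×60/4 = 1800 rpm
s = (n_s − n)/n_s = (1800 − 1733)/1800 = 0.0372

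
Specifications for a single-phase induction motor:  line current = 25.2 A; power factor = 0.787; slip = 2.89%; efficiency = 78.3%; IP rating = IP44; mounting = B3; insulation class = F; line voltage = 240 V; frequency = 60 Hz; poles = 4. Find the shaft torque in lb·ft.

P_in = V·I·cosφ = 240 × 25.2 × 0.787 = 4760 W
P_out = η·P_in = 0.783 × 4760 = 3727 W
n_s = 120×60/4 = 1800 rpm; n = 1800×(1−0.0289) = 1748 rpm
ω = 2π×1748/60 = 183.1 rad/s
τ = P_out/ω = 3727/183.1 = 20.35 N·m
In lb·ft: 20.35/1.356 = 15 lb·ft

15 lb·ft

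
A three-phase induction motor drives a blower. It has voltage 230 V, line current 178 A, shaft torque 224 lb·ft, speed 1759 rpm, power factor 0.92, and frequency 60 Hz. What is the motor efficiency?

τ = 224 lb·ft × 1.356 = 303.7 N·m
ω = 2π × 1759/60 = 184.2 rad/s; P_out = τω = 303.7 × 184.2 = 55942 W
P_in = √3·V_L·I_L·cosφ = 1.732 × 230 × 178 × 0.92 = 65235 W
η = P_out / P_in = 55942 / 65235 = 0.858 = 85.8%

85.8 %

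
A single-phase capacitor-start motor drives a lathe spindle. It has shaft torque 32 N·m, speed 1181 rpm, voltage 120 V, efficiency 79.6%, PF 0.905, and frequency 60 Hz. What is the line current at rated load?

45.8 A

ω = 2π×1181/60 = 123.7 rad/s; P_out = τω = 32 × 123.7 = 3958 W
P_in = P_out / η = 3958 / 0.796 = 4972 W
I = P_in / (V·cosφ) = 4972 / (120 × 0.905) = 45.8 A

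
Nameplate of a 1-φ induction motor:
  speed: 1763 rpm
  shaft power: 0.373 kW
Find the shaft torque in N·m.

ω = 2π × 1763/60 = 184.6 rad/s
τ = P/ω = 373/184.6 = 2.02 N·m

2.02 N·m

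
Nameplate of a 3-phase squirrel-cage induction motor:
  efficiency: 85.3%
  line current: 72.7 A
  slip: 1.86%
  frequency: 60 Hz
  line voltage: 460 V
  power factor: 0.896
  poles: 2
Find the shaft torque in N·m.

120 N·m

P_in = √3·V·I·cosφ = 1.732 × 460 × 72.7 × 0.896 = 51898 W
P_out = η·P_in = 0.853 × 51898 = 44269 W
n_s = 120×60/2 = 3600 rpm; n = 3600×(1−0.0186) = 3533 rpm
ω = 2π×3533/60 = 370 rad/s
τ = P_out/ω = 44269/370 = 120 N·m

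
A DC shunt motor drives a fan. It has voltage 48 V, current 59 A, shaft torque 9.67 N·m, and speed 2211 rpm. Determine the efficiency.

ω = 2π × 2211/60 = 231.5 rad/s; P_out = τω = 9.67 × 231.5 = 2239 W
P_in = V·I = 48 × 59 = 2832 W
η = P_out / P_in = 2239 / 2832 = 0.791 = 79.1%

79.1 %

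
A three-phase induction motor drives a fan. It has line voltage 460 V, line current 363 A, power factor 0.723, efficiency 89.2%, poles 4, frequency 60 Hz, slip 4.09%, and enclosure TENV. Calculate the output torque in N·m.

P_in = √3·V·I·cosφ = 1.732 × 460 × 363 × 0.723 = 209098 W
P_out = η·P_in = 0.892 × 209098 = 186515 W
n_s = 120×60/4 = 1800 rpm; n = 1800×(1−0.0409) = 1726 rpm
ω = 2π×1726/60 = 180.7 rad/s
τ = P_out/ω = 186515/180.7 = 1030 N·m

1030 N·m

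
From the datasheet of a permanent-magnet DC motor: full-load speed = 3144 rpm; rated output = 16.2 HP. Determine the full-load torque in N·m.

36.7 N·m

P_out = 16.2 × 746 = 12085 W
ω = 2π × 3144/60 = 329.2 rad/s
τ = P_out/ω = 12085/329.2 = 36.7 N·m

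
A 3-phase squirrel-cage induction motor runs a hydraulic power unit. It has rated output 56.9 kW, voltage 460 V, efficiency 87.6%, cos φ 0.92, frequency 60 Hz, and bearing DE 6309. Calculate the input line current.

P_out = 56.9 kW = 56900 W
P_in = P_out / η = 56900 / 0.876 = 64954 W
I_L = P_in / (√3·V_L·cosφ) = 64954 / (1.732 × 460 × 0.92) = 88.6 A

88.6 A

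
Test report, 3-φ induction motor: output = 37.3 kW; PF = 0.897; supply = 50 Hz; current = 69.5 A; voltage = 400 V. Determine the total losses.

P_in = √3·V·I·cosφ = 1.732×400×69.5×0.897 = 43190 W
P_out = 37300 W
Losses = P_in − P_out = 43190 − 37300 = 5890 W

5890 W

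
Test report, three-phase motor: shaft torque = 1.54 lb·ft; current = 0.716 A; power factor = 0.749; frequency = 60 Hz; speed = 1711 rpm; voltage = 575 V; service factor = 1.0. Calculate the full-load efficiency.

τ = 1.54 lb·ft × 1.356 = 2.088 N·m
ω = 2π × 1711/60 = 179.2 rad/s; P_out = τω = 2.088 × 179.2 = 374 W
P_in = √3·V_L·I_L·cosφ = 1.732 × 575 × 0.716 × 0.749 = 534 W
η = P_out / P_in = 374 / 534 = 0.700 = 70.0%

70.0 %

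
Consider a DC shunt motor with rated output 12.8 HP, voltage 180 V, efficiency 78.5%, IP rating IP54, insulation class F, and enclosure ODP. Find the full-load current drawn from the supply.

P_out = 12.8 × 746 = 9549 W
P_in = P_out / η = 9549 / 0.785 = 12164 W
I = P_in / V = 12164 / 180 = 67.6 A

67.6 A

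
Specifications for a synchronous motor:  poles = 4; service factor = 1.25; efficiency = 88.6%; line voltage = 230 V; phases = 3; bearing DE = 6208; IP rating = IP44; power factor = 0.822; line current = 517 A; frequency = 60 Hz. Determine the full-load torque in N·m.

796 N·m

P_in = √3·V·I·cosφ = 1.732 × 230 × 517 × 0.822 = 169293 W
P_out = η·P_in = 0.886 × 169293 = 149994 W
n = n_s = 120×60/4 = 1800 rpm (synchronous)
ω = 2π×1800/60 = 188.5 rad/s
τ = P_out/ω = 149994/188.5 = 796 N·m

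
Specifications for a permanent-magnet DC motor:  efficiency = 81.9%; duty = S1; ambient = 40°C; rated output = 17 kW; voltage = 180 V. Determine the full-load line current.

P_out = 17 kW = 17000 W
P_in = P_out / η = 17000 / 0.819 = 20757 W
I = P_in / V = 20757 / 180 = 115 A

115 A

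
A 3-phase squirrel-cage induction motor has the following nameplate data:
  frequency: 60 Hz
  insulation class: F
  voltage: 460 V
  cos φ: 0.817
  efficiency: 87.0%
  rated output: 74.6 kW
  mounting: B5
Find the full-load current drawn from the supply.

P_out = 74.6 kW = 74600 W
P_in = P_out / η = 74600 / 0.870 = 85747 W
I_L = P_in / (√3·V_L·cosφ) = 85747 / (1.732 × 460 × 0.817) = 132 A

132 A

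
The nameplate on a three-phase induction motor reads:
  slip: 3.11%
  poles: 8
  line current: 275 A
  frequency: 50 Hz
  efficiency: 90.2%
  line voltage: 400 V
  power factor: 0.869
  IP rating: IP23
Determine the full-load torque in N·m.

1960 N·m

P_in = √3·V·I·cosφ = 1.732 × 400 × 275 × 0.869 = 165562 W
P_out = η·P_in = 0.902 × 165562 = 149337 W
n_s = 120×50/8 = 750 rpm; n = 750×(1−0.0311) = 727 rpm
ω = 2π×727/60 = 76.13 rad/s
τ = P_out/ω = 149337/76.13 = 1960 N·m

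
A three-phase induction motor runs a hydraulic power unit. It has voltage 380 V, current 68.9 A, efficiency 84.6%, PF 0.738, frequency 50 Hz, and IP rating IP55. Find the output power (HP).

P_in = √3·V·I·cosφ = 1.732 × 380 × 68.9 × 0.738 = 33466 W
P_out = η·P_in = 0.846 × 33466 = 28312 W
= 28312/746 = 38 HP

38 HP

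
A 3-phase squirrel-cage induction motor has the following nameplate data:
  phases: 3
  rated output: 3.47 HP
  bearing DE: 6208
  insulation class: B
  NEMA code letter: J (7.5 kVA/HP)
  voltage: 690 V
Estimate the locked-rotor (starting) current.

21.8 A

S_LR = 7.5 × 3.47 = 26.025 kVA
I_LR = S_LR/(√3·V_L) = 26025/(1.732×690) = 21.8 A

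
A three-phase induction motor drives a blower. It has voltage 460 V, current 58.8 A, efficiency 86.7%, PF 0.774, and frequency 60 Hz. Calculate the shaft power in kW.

31.4 kW

P_in = √3·V·I·cosφ = 1.732 × 460 × 58.8 × 0.774 = 36260 W
P_out = η·P_in = 0.867 × 36260 = 31437 W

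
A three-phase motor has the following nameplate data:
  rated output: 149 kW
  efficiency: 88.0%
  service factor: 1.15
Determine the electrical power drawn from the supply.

169 kW

P_out = 149000 W
P_in = P_out/η = 149000/0.88 = 169318 W = 169 kW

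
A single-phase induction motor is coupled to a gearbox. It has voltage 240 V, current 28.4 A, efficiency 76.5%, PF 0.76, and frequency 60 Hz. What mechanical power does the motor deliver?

P_in = V·I·cosφ = 240 × 28.4 × 0.76 = 5180 W
P_out = η·P_in = 0.765 × 5180 = 3963 W

3.96 kW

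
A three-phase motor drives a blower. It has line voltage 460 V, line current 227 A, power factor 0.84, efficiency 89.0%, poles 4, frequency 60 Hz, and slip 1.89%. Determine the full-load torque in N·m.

731 N·m

P_in = √3·V·I·cosφ = 1.732 × 460 × 227 × 0.84 = 151919 W
P_out = η·P_in = 0.89 × 151919 = 135208 W
n_s = 120×60/4 = 1800 rpm; n = 1800×(1−0.0189) = 1766 rpm
ω = 2π×1766/60 = 184.9 rad/s
τ = P_out/ω = 135208/184.9 = 731 N·m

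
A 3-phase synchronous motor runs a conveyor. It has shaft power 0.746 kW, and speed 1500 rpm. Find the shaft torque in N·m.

ω = 2π × 1500/60 = 157.1 rad/s
τ = P/ω = 746/157.1 = 4.75 N·m

4.75 N·m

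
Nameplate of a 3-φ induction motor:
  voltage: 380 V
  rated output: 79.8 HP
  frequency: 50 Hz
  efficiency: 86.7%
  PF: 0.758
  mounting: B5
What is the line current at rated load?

138 A

P_out = 79.8 × 746 = 59531 W
P_in = P_out / η = 59531 / 0.867 = 68663 W
I_L = P_in / (√3·V_L·cosφ) = 68663 / (1.732 × 380 × 0.758) = 138 A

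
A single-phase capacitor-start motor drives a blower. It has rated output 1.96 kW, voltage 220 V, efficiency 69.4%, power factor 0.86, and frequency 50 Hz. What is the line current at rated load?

P_out = 1.96 kW = 1960 W
P_in = P_out / η = 1960 / 0.694 = 2824 W
I = P_in / (V·cosφ) = 2824 / (220 × 0.86) = 14.9 A

14.9 A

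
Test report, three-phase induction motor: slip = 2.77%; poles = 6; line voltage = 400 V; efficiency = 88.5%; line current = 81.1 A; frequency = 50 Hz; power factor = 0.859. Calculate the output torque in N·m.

420 N·m

P_in = √3·V·I·cosφ = 1.732 × 400 × 81.1 × 0.859 = 48264 W
P_out = η·P_in = 0.885 × 48264 = 42714 W
n_s = 120×50/6 = 1000 rpm; n = 1000×(1−0.0277) = 972 rpm
ω = 2π×972/60 = 101.8 rad/s
τ = P_out/ω = 42714/101.8 = 420 N·m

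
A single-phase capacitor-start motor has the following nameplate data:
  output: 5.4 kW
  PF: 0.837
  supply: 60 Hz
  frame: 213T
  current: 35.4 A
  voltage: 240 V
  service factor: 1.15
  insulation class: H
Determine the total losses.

1710 W

P_in = V·I·cosφ = 240×35.4×0.837 = 7111 W
P_out = 5400 W
Losses = P_in − P_out = 7111 − 5400 = 1711 W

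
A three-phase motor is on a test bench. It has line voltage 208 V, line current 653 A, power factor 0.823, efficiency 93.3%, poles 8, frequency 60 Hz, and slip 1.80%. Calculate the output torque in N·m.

1950 N·m

P_in = √3·V·I·cosφ = 1.732 × 208 × 653 × 0.823 = 193608 W
P_out = η·P_in = 0.933 × 193608 = 180636 W
n_s = 120×60/8 = 900 rpm; n = 900×(1−0.018) = 884 rpm
ω = 2π×884/60 = 92.57 rad/s
τ = P_out/ω = 180636/92.57 = 1950 N·m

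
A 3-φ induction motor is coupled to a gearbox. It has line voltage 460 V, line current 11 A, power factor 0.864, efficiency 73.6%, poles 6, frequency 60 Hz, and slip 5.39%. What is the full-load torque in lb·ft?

P_in = √3·V·I·cosφ = 1.732 × 460 × 11 × 0.864 = 7572 W
P_out = η·P_in = 0.736 × 7572 = 5573 W
n_s = 120×60/6 = 1200 rpm; n = 1200×(1−0.0539) = 1135 rpm
ω = 2π×1135/60 = 118.9 rad/s
τ = P_out/ω = 5573/118.9 = 46.87 N·m
In lb·ft: 46.87/1.356 = 34.6 lb·ft

34.6 lb·ft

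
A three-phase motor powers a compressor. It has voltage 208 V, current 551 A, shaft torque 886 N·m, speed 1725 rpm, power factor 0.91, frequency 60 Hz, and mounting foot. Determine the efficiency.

ω = 2π × 1725/60 = 180.6 rad/s; P_out = τω = 886 × 180.6 = 160012 W
P_in = √3·V_L·I_L·cosφ = 1.732 × 208 × 551 × 0.91 = 180636 W
η = P_out / P_in = 160012 / 180636 = 0.886 = 88.6%

88.6 %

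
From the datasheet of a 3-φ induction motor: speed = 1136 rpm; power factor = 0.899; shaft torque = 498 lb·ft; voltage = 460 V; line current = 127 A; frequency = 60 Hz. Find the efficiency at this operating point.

88.3 %

τ = 498 lb·ft × 1.356 = 675.3 N·m
ω = 2π × 1136/60 = 119 rad/s; P_out = τω = 675.3 × 119 = 80361 W
P_in = √3·V_L·I_L·cosφ = 1.732 × 460 × 127 × 0.899 = 90964 W
η = P_out / P_in = 80361 / 90964 = 0.883 = 88.3%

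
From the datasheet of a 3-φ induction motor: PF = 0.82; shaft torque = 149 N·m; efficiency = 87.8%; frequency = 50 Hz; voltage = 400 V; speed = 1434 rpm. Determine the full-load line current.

ω = 2π×1434/60 = 150.2 rad/s; P_out = τω = 149 × 150.2 = 22380 W
P_in = P_out / η = 22380 / 0.878 = 25490 W
I_L = P_in / (√3·V_L·cosφ) = 25490 / (1.732 × 400 × 0.82) = 44.9 A

44.9 A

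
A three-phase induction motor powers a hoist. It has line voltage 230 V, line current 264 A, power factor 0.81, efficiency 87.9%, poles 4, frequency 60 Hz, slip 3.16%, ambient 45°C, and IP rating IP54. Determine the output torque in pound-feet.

303 lb·ft

P_in = √3·V·I·cosφ = 1.732 × 230 × 264 × 0.81 = 85185 W
P_out = η·P_in = 0.879 × 85185 = 74878 W
n_s = 120×60/4 = 1800 rpm; n = 1800×(1−0.0316) = 1743 rpm
ω = 2π×1743/60 = 182.5 rad/s
τ = P_out/ω = 74878/182.5 = 410.3 N·m
In lb·ft: 410.3/1.356 = 303 lb·ft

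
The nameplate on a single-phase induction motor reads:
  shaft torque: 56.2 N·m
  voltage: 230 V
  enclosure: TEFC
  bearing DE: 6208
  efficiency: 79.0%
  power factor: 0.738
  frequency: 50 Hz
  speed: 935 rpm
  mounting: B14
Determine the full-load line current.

41 A

ω = 2π×935/60 = 97.91 rad/s; P_out = τω = 56.2 × 97.91 = 5503 W
P_in = P_out / η = 5503 / 0.790 = 6966 W
I = P_in / (V·cosφ) = 6966 / (230 × 0.738) = 41 A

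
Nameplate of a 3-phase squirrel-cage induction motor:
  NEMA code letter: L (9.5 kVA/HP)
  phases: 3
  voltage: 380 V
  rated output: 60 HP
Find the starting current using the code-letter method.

S_LR = 9.5 × 60 = 570 kVA
I_LR = S_LR/(√3·V_L) = 570000/(1.732×380) = 866 A

866 A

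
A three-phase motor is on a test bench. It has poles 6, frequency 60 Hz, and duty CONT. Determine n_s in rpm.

n_s = 120f/p = 120×60/6 = 1200 rpm

1200 rpm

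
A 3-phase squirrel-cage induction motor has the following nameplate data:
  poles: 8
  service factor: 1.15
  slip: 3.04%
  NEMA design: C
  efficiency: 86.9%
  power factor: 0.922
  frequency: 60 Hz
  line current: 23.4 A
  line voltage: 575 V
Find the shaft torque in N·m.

P_in = √3·V·I·cosφ = 1.732 × 575 × 23.4 × 0.922 = 21486 W
P_out = η·P_in = 0.869 × 21486 = 18671 W
n_s = 120×60/8 = 900 rpm; n = 900×(1−0.0304) = 873 rpm
ω = 2π×873/60 = 91.42 rad/s
τ = P_out/ω = 18671/91.42 = 204 N·m

204 N·m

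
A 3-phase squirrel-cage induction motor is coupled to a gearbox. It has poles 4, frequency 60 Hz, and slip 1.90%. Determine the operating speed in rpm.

1766 rpm

n_s = 120f/p = 120×60/4 = 1800 rpm
n = n_s(1 − s) = 1800 × (1 − 0.019) = 1766 rpm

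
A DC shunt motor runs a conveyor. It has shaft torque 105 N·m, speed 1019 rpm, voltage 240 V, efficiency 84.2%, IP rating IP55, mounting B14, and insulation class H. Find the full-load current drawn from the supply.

55.4 A

ω = 2π×1019/60 = 106.7 rad/s; P_out = τω = 105 × 106.7 = 11204 W
P_in = P_out / η = 11204 / 0.842 = 13306 W
I = P_in / V = 13306 / 240 = 55.4 A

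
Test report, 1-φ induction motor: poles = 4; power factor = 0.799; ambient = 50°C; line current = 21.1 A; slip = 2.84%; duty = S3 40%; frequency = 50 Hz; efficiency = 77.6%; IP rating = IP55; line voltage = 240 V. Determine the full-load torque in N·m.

20.6 N·m

P_in = V·I·cosφ = 240 × 21.1 × 0.799 = 4046 W
P_out = η·P_in = 0.776 × 4046 = 3140 W
n_s = 120×50/4 = 1500 rpm; n = 1500×(1−0.0284) = 1457 rpm
ω = 2π×1457/60 = 152.6 rad/s
τ = P_out/ω = 3140/152.6 = 20.6 N·m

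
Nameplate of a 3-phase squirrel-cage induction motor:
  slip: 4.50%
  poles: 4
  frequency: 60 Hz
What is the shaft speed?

1719 rpm

n_s = 120f/p = 120×60/4 = 1800 rpm
n = n_s(1 − s) = 1800 × (1 − 0.045) = 1719 rpm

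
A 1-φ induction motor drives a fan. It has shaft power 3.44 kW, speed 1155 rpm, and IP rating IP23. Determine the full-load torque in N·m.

28.4 N·m

ω = 2π × 1155/60 = 121 rad/s
τ = P/ω = 3440/121 = 28.4 N·m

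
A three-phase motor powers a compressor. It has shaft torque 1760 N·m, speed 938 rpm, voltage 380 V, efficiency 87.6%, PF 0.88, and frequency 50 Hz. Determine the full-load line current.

ω = 2π×938/60 = 98.23 rad/s; P_out = τω = 1760 × 98.23 = 172885 W
P_in = P_out / η = 172885 / 0.876 = 197357 W
I_L = P_in / (√3·V_L·cosφ) = 197357 / (1.732 × 380 × 0.88) = 341 A

341 A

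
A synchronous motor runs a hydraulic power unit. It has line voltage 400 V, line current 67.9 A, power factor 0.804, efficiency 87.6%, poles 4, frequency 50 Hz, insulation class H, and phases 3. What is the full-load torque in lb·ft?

156 lb·ft

P_in = √3·V·I·cosφ = 1.732 × 400 × 67.9 × 0.804 = 37821 W
P_out = η·P_in = 0.876 × 37821 = 33131 W
n = n_s = 120×50/4 = 1500 rpm (synchronous)
ω = 2π×1500/60 = 157.1 rad/s
τ = P_out/ω = 33131/157.1 = 210.9 N·m
In lb·ft: 210.9/1.356 = 156 lb·ft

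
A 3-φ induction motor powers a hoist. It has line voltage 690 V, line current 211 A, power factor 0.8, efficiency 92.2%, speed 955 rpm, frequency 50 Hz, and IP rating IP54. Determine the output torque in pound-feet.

P_in = √3·V·I·cosφ = 1.732 × 690 × 211 × 0.8 = 201730 W
P_out = η·P_in = 0.922 × 201730 = 185995 W
n = 955 rpm
ω = 2π×955/60 = 100 rad/s
τ = P_out/ω = 185995/100 = 1860 N·m
In lb·ft: 1860/1.356 = 1370 lb·ft

1370 lb·ft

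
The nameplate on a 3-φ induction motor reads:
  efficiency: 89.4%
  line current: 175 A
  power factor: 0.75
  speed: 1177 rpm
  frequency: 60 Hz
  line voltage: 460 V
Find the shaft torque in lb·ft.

P_in = √3·V·I·cosφ = 1.732 × 460 × 175 × 0.75 = 104570 W
P_out = η·P_in = 0.894 × 104570 = 93486 W
n = 1177 rpm
ω = 2π×1177/60 = 123.3 rad/s
τ = P_out/ω = 93486/123.3 = 758.2 N·m
In lb·ft: 758.2/1.356 = 559 lb·ft

559 lb·ft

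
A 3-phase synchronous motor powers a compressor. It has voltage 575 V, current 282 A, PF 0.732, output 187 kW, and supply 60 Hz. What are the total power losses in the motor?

P_in = √3·V·I·cosφ = 1.732×575×282×0.732 = 205578 W
P_out = 187000 W
Losses = P_in − P_out = 205578 − 187000 = 18578 W

18.6 kW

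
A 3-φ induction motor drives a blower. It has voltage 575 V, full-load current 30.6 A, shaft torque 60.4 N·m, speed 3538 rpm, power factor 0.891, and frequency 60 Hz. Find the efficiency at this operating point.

ω = 2π × 3538/60 = 370.5 rad/s; P_out = τω = 60.4 × 370.5 = 22378 W
P_in = √3·V_L·I_L·cosφ = 1.732 × 575 × 30.6 × 0.891 = 27153 W
η = P_out / P_in = 22378 / 27153 = 0.824 = 82.4%

82.4 %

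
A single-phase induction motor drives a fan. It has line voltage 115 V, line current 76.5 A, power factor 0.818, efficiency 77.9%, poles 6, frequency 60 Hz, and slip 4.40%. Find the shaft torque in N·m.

P_in = V·I·cosφ = 115 × 76.5 × 0.818 = 7196 W
P_out = η·P_in = 0.779 × 7196 = 5606 W
n_s = 120×60/6 = 1200 rpm; n = 1200×(1−0.044) = 1147 rpm
ω = 2π×1147/60 = 120.1 rad/s
τ = P_out/ω = 5606/120.1 = 46.7 N·m

46.7 N·m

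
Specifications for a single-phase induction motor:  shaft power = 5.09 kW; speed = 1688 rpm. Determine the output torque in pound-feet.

ω = 2π × 1688/60 = 176.8 rad/s
τ = P/ω = 5090/176.8 = 28.79 N·m
In lb·ft: 28.79/1.356 = 21.2 lb·ft

21.2 lb·ft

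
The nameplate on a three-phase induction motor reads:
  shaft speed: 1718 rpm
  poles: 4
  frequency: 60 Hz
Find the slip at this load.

n_s = 120f/p = 120×60/4 = 1800 rpm
s = (n_s − n)/n_s = (1800 − 1718)/1800 = 0.0456

4.56 %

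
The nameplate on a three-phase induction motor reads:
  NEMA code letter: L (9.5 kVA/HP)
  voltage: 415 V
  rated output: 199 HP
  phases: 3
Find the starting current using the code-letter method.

2630 A

S_LR = 9.5 × 199 = 1890.5 kVA
I_LR = S_LR/(√3·V_L) = 1890500/(1.732×415) = 2630 A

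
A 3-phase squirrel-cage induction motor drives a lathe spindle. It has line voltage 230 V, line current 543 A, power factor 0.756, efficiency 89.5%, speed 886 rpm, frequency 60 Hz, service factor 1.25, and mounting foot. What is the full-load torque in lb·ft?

1160 lb·ft

P_in = √3·V·I·cosφ = 1.732 × 230 × 543 × 0.756 = 163530 W
P_out = η·P_in = 0.895 × 163530 = 146359 W
n = 886 rpm
ω = 2π×886/60 = 92.78 rad/s
τ = P_out/ω = 146359/92.78 = 1577 N·m
In lb·ft: 1577/1.356 = 1160 lb·ft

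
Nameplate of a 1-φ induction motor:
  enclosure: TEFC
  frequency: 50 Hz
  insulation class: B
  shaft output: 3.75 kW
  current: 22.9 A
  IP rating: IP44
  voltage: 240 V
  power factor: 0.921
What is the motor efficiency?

P_out = 3.75 kW = 3750 W
P_in = V·I·cosφ = 240 × 22.9 × 0.921 = 5062 W
η = P_out / P_in = 3750 / 5062 = 0.741 = 74.1%

74.1 %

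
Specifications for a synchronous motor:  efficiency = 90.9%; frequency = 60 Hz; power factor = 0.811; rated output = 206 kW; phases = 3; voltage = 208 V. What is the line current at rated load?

776 A

P_out = 206 kW = 206000 W
P_in = P_out / η = 206000 / 0.909 = 226623 W
I_L = P_in / (√3·V_L·cosφ) = 226623 / (1.732 × 208 × 0.811) = 776 A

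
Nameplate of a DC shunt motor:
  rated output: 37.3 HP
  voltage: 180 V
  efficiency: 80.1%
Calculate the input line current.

193 A

P_out = 37.3 × 746 = 27826 W
P_in = P_out / η = 27826 / 0.801 = 34739 W
I = P_in / V = 34739 / 180 = 193 A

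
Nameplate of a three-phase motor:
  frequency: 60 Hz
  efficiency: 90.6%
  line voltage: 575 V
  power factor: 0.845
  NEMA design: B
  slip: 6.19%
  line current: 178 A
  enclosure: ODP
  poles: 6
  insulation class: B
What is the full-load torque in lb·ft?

P_in = √3·V·I·cosφ = 1.732 × 575 × 178 × 0.845 = 149793 W
P_out = η·P_in = 0.906 × 149793 = 135712 W
n_s = 120×60/6 = 1200 rpm; n = 1200×(1−0.0619) = 1126 rpm
ω = 2π×1126/60 = 117.9 rad/s
τ = P_out/ω = 135712/117.9 = 1151 N·m
In lb·ft: 1151/1.356 = 849 lb·ft

849 lb·ft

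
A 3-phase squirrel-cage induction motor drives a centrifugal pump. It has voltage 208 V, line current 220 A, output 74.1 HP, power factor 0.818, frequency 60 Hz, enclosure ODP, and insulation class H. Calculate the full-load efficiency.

P_out = 74.1 × 746 = 55279 W
P_in = √3·V_L·I_L·cosφ = 1.732 × 208 × 220 × 0.818 = 64832 W
η = P_out / P_in = 55279 / 64832 = 0.853 = 85.3%

85.3 %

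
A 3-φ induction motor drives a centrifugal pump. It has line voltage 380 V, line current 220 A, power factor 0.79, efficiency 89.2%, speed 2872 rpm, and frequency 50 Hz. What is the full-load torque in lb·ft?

250 lb·ft

P_in = √3·V·I·cosφ = 1.732 × 380 × 220 × 0.79 = 114388 W
P_out = η·P_in = 0.892 × 114388 = 102034 W
n = 2872 rpm
ω = 2π×2872/60 = 300.8 rad/s
τ = P_out/ω = 102034/300.8 = 339.2 N·m
In lb·ft: 339.2/1.356 = 250 lb·ft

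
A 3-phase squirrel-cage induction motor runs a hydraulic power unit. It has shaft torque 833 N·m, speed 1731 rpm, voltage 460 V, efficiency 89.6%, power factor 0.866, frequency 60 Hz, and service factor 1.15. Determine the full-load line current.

244 A

ω = 2π×1731/60 = 181.3 rad/s; P_out = τω = 833 × 181.3 = 151023 W
P_in = P_out / η = 151023 / 0.896 = 168552 W
I_L = P_in / (√3·V_L·cosφ) = 168552 / (1.732 × 460 × 0.866) = 244 A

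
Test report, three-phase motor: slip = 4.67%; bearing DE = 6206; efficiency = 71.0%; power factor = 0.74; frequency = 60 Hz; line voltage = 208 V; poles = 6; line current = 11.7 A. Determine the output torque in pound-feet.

13.6 lb·ft

P_in = √3·V·I·cosφ = 1.732 × 208 × 11.7 × 0.74 = 3119 W
P_out = η·P_in = 0.71 × 3119 = 2214 W
n_s = 120×60/6 = 1200 rpm; n = 1200×(1−0.0467) = 1144 rpm
ω = 2π×1144/60 = 119.8 rad/s
τ = P_out/ω = 2214/119.8 = 18.48 N·m
In lb·ft: 18.48/1.356 = 13.6 lb·ft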